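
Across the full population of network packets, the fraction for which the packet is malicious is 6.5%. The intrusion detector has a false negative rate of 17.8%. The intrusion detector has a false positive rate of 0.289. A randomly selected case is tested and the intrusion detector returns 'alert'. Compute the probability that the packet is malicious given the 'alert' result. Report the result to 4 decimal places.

P(H | E) ≈ 0.1651

Let H be the event that the packet is malicious. P(H) = 0.065, so P(¬H) = 0.935. With E the 'alert' result, P(E|H) = 0.822 and P(E|¬H) = 0.289.
P(E) = 0.822·0.065 + 0.289·0.935 = 0.053430 + 0.27021 = 0.32364.
By Bayes' theorem, P(H|E) = 0.053430 / 0.32364 = 0.1651.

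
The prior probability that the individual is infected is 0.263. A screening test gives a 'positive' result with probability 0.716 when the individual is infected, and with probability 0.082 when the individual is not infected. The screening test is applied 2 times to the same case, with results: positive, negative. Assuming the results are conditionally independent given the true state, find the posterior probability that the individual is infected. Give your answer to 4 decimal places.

Posterior P(H) ≈ 0.4908

Let H be the event that the individual is infected; start with P(H) = 0.263. P('positive'|H) = 0.716, P('positive'|¬H) = 0.082.
Update on result 1 ('positive'): P(H) ← 0.716·0.2630 / (0.716·0.2630 + 0.082·0.7370) = 0.18831/0.24874 = 0.7570.
Update on result 2 ('negative'): P(H) ← 0.284·0.7570 / (0.284·0.7570 + 0.918·0.2430) = 0.21500/0.43804 = 0.4908.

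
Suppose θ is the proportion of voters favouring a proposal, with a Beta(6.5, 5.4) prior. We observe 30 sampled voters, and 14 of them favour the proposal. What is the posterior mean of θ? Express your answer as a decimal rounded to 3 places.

The binomial likelihood is conjugate to the Beta prior: with 14 successes and 16 failures, the posterior is Beta(6.5+14, 5.4+16) = Beta(20.5, 21.4).
E[θ | data] = 20.5/(20.5+21.4) = 0.489.

Posterior mean ≈ 0.489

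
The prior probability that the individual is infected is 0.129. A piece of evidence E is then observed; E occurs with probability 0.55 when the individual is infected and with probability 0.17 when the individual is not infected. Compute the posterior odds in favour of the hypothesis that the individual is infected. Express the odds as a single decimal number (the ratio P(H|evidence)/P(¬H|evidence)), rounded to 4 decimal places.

Posterior odds ≈ 0.4792

Prior odds = 0.129/(1−0.129) = 0.14811. In log-odds, ln(0.14811) = -1.9098.
Add log likelihood ratio: ln(3.2353) = 1.1741.
Posterior log-odds = -0.73571, so posterior odds = exp(-0.73571) = 0.47917.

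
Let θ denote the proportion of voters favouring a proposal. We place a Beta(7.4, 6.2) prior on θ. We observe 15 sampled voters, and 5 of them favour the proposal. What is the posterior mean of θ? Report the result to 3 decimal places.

The binomial likelihood is conjugate to the Beta prior: with 5 successes and 10 failures, the posterior is Beta(7.4+5, 6.2+10) = Beta(12.4, 16.2).
E[θ | data] = 12.4/(12.4+16.2) = 0.434.

Posterior mean ≈ 0.434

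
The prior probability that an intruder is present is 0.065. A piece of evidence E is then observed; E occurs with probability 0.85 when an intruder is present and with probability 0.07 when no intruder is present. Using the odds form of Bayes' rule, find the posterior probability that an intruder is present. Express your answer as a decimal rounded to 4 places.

Prior odds = 0.065/(1−0.065) = 0.069519.
Likelihood ratio for E = 0.85/0.07 = 12.143.
Posterior odds = prior odds × LR = 0.84416.
Posterior probability = odds/(1+odds) = 0.84416/1.8442 = 0.4577.

Posterior probability ≈ 0.4577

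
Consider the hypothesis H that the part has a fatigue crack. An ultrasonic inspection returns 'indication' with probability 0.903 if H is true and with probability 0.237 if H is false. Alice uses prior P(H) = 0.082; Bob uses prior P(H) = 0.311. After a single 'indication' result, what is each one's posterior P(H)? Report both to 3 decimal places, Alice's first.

P('+'|H) = 0.903, P('+'|¬H) = 0.237.
Alice: numerator 0.903·0.082 = 0.074046; evidence = 0.074046+0.237·0.918 = 0.29161; posterior = 0.254.
Bob: numerator 0.903·0.311 = 0.28083; evidence = 0.28083+0.237·0.689 = 0.44413; posterior = 0.632.

Alice: 0.254; Bob: 0.632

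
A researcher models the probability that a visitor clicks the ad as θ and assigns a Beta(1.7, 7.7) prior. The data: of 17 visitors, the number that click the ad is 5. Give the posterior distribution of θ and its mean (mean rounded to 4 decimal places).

The binomial likelihood is conjugate to the Beta prior: with 5 successes and 12 failures, the posterior is Beta(1.7+5, 7.7+12) = Beta(6.7, 19.7).
Posterior mean = α/(α+β) = 6.7/26.4 = 0.2538.

Posterior: Beta(6.7, 19.7); mean ≈ 0.2538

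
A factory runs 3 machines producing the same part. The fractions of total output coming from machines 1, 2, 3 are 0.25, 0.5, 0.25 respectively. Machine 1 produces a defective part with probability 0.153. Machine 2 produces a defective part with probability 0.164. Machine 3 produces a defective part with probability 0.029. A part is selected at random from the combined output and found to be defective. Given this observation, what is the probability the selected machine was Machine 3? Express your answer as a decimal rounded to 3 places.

Tabulate prior·likelihood by source: [1] prior 0.25, lik 0.153, product 0.03825; [2] prior 0.5, lik 0.164, product 0.08200; [3] prior 0.25, lik 0.029, product 0.007250.
Normalizing constant = 0.12750; the posterior for Machine 3 is its product over the sum, 0.007250/0.12750 = 0.057.

Posterior probability ≈ 0.057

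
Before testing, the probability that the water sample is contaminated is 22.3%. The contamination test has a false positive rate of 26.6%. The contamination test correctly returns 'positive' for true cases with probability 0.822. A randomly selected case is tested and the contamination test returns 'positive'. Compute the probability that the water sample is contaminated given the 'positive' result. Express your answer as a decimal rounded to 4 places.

P(H | E) ≈ 0.4700

Let H be the event that the water sample is contaminated. P(H) = 0.223, so P(¬H) = 0.777. With E the 'positive' result, P(E|H) = 0.822 and P(E|¬H) = 0.266.
P(E) = 0.822·0.223 + 0.266·0.777 = 0.18331 + 0.20668 = 0.38999.
By Bayes' theorem, P(H|E) = 0.18331 / 0.38999 = 0.4700.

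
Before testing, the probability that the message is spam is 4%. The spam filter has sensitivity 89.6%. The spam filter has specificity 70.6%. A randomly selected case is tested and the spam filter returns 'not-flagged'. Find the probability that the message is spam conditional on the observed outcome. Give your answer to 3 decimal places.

Let H be the event that the message is spam. P(H) = 0.04, so P(¬H) = 0.96. With E the 'not-flagged' result, P(E|H) = 0.104 and P(E|¬H) = 0.706.
P(E) = 0.104·0.04 + 0.706·0.96 = 0.0041600 + 0.67776 = 0.68192.
By Bayes' theorem, P(H|E) = 0.0041600 / 0.68192 = 0.006.

P(H | E) ≈ 0.006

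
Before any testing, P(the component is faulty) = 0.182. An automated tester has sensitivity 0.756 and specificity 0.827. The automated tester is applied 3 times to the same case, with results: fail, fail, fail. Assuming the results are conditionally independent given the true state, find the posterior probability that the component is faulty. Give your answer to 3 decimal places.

Posterior P(H) ≈ 0.949

With H the event that the component is faulty, the joint likelihood of the observed sequence is P(data|H) = 0.756·0.756·0.756 = 0.43208 and P(data|¬H) = 0.173·0.173·0.173 = 0.0051777.
Bayes: P(H|data) = 0.182·0.43208 / (0.182·0.43208 + 0.818·0.0051777) = 0.078639/0.082874 = 0.9489.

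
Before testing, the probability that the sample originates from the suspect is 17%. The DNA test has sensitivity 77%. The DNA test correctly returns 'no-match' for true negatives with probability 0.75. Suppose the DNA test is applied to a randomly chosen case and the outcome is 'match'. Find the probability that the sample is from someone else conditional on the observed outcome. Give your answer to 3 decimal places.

Write H for 'the sample originates from the suspect'. Prior odds H:¬H = 0.17/0.83 = 0.20482. For the 'match' outcome, the likelihood ratio is 0.77/0.25 = 3.0800.
Posterior odds = 0.20482 × 3.0800 = 0.63084, so P(H|E) = 0.63084/(1+0.63084) = 0.387. Then P(¬H|E) = 1 − 0.387 = 0.613.

P(¬H | E) ≈ 0.613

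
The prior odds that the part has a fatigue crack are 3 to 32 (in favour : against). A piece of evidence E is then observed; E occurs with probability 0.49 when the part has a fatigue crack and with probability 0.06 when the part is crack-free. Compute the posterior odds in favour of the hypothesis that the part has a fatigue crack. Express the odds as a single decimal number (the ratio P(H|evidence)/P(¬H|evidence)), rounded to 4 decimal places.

Prior odds = 3/32 = 0.093750.
Likelihood ratio for E = 0.49/0.06 = 8.1667.
Posterior odds = prior odds × LR = 0.76562.

Posterior odds ≈ 0.7656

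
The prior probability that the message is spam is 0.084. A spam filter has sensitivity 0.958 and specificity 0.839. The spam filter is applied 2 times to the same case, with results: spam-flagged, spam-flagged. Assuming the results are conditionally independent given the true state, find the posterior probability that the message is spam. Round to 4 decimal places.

Posterior P(H) ≈ 0.7645

With H the event that the message is spam, the joint likelihood of the observed sequence is P(data|H) = 0.958·0.958 = 0.91776 and P(data|¬H) = 0.161·0.161 = 0.025921.
Bayes: P(H|data) = 0.084·0.91776 / (0.084·0.91776 + 0.916·0.025921) = 0.077092/0.10084 = 0.7645.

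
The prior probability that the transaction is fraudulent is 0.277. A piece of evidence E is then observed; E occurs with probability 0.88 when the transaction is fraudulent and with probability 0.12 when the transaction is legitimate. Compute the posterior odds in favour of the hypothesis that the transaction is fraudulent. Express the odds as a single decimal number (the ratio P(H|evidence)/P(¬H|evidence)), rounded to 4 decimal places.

Posterior odds ≈ 2.8096

Prior odds = 0.277/(1−0.277) = 0.38313. In log-odds, ln(0.38313) = -0.95939.
Add log likelihood ratio: ln(7.3333) = 1.9924.
Posterior log-odds = 1.0330, so posterior odds = exp(1.0330) = 2.8096.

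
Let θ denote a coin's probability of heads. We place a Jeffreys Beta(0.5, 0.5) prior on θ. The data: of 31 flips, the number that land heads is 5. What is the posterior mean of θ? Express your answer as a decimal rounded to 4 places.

Observing 5 successes and 26 failures updates Beta(0.5, 0.5) by adding the success and failure counts to the two shape parameters: α = 0.5+5 = 5.5, β = 0.5+26 = 26.5.
Posterior mean = α/(α+β) = 5.5/32 = 0.1719.

Posterior mean ≈ 0.1719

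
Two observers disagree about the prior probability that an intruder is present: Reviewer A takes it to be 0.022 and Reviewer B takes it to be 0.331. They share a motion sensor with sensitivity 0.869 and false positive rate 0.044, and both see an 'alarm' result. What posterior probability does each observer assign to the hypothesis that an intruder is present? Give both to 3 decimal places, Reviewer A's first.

The likelihood ratio for an 'alarm' result is 0.869/0.044 = 19.750.
Reviewer A: prior odds 0.022/0.978 = 0.022495; posterior odds 0.44427; posterior probability 0.308.
Reviewer B: prior odds 0.331/0.669 = 0.49477; posterior odds 9.7717; posterior probability 0.907.

Reviewer A: 0.308; Reviewer B: 0.907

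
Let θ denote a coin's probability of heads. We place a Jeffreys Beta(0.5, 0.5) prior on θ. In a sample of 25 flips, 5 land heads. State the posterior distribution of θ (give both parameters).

Posterior: Beta(5.5, 20.5)

The binomial likelihood is conjugate to the Beta prior: with 5 successes and 20 failures, the posterior is Beta(0.5+5, 0.5+20) = Beta(5.5, 20.5).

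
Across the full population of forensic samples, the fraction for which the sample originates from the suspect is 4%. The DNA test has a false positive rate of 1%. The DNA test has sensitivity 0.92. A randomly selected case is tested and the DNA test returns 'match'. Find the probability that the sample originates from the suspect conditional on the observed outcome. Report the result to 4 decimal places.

P(H | E) ≈ 0.7931

Let H be the event that the sample originates from the suspect. P(H) = 0.04, so P(¬H) = 0.96. With E the 'match' result, P(E|H) = 0.92 and P(E|¬H) = 0.01.
P(E) = 0.92·0.04 + 0.01·0.96 = 0.036800 + 0.0096000 = 0.046400.
By Bayes' theorem, P(H|E) = 0.036800 / 0.046400 = 0.7931.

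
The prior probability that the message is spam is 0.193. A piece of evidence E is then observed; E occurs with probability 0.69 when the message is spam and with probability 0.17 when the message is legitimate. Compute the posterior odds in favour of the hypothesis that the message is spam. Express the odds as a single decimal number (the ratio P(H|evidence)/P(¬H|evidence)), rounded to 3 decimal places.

Posterior odds ≈ 0.971

Prior odds = 0.193/(1−0.193) = 0.23916. In log-odds, ln(0.23916) = -1.4306.
Add log likelihood ratio: ln(4.0588) = 1.4009.
Posterior log-odds = -0.029740, so posterior odds = exp(-0.029740) = 0.97070.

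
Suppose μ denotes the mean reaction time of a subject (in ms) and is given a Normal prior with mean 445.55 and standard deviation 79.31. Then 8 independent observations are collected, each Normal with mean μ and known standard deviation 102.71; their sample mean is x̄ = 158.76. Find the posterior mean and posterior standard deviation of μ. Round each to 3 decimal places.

Posterior mean ≈ 208.463; posterior SD ≈ 33.017

With known σ, the Normal prior is conjugate. Weight on the data is w = (n/σ²)/(n/σ² + 1/τ₀²) = 0.00075834/(0.00075834+0.00015898) = 0.82669.
Posterior mean = w·x̄ + (1−w)·μ₀ = 0.82669·158.76 + 0.17331·445.55 = 208.463. Posterior variance = 1/(0.00075834+0.00015898) = 1090.13, so SD = 33.017.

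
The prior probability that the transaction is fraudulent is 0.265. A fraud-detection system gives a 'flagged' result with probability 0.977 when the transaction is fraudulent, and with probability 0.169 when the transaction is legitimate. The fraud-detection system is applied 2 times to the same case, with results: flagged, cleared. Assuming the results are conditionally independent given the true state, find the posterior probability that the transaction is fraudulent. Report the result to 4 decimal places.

With H the event that the transaction is fraudulent, the joint likelihood of the observed sequence is P(data|H) = 0.977·0.023 = 0.022471 and P(data|¬H) = 0.169·0.831 = 0.14044.
Bayes: P(H|data) = 0.265·0.022471 / (0.265·0.022471 + 0.735·0.14044) = 0.0059548/0.10918 = 0.0545.

Posterior P(H) ≈ 0.0545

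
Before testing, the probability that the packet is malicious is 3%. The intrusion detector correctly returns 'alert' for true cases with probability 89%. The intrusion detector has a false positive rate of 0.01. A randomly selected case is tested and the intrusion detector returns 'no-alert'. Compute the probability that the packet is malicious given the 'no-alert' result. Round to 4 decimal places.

Let H be the event that the packet is malicious. P(H) = 0.03, so P(¬H) = 0.97. With E the 'no-alert' result, P(E|H) = 0.11 and P(E|¬H) = 0.99.
P(E) = 0.11·0.03 + 0.99·0.97 = 0.0033000 + 0.96030 = 0.96360.
By Bayes' theorem, P(H|E) = 0.0033000 / 0.96360 = 0.0034.

P(H | E) ≈ 0.0034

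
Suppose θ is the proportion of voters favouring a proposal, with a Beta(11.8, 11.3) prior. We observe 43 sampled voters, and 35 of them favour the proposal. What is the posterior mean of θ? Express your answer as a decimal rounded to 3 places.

The binomial likelihood is conjugate to the Beta prior: with 35 successes and 8 failures, the posterior is Beta(11.8+35, 11.3+8) = Beta(46.8, 19.3).
Posterior mean = α/(α+β) = 46.8/66.1 = 0.708.

Posterior mean ≈ 0.708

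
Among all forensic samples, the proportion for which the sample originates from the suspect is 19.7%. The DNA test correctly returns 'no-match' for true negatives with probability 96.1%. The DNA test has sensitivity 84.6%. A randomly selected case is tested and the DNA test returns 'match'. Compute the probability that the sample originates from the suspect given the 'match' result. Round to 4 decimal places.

Write H for 'the sample originates from the suspect'. Prior odds H:¬H = 0.197/0.803 = 0.24533. For the 'match' outcome, the likelihood ratio is 0.846/0.039 = 21.692.
Posterior odds = 0.24533 × 21.692 = 5.3218, so P(H|E) = 5.3218/(1+5.3218) = 0.8418.

P(H | E) ≈ 0.8418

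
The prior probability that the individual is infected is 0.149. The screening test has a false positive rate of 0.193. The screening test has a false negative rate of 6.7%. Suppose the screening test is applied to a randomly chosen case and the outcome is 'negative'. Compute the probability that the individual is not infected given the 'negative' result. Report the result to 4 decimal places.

Write H for 'the individual is infected'. Prior odds H:¬H = 0.149/0.851 = 0.17509. For the 'negative' outcome, the likelihood ratio is 0.067/0.807 = 0.083024.
Posterior odds = 0.17509 × 0.083024 = 0.014536, so P(H|E) = 0.014536/(1+0.014536) = 0.0143. Then P(¬H|E) = 1 − 0.0143 = 0.9857.

P(¬H | E) ≈ 0.9857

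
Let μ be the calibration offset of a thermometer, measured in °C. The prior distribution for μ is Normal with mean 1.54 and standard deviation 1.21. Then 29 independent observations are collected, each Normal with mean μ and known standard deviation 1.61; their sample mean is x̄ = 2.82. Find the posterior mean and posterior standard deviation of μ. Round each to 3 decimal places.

Prior precision 1/τ₀² = 1/1.21² = 0.683013; data precision n/σ² = 29/1.61² = 11.1878.
Posterior precision = 0.683013 + 11.1878 = 11.8709, giving posterior SD = 1/√11.8709 = 0.290.
Posterior mean = (0.683013·1.54 + 11.1878·2.82) / 11.8709 = 2.746.

Posterior mean ≈ 2.746; posterior SD ≈ 0.290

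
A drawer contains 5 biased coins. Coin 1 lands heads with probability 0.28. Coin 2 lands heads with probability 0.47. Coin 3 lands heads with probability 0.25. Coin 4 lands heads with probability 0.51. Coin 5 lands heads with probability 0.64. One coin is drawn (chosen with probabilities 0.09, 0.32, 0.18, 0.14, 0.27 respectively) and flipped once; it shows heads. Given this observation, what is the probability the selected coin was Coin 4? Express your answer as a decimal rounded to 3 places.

Posterior probability ≈ 0.154

P(heads|C1) = 0.28; P(heads|C2) = 0.47; P(heads|C3) = 0.25; P(heads|C4) = 0.51; P(heads|C5) = 0.64.
Prior × likelihood for each source: 0.09·0.28=0.02520, 0.32·0.47=0.1504, 0.18·0.25=0.04500, 0.14·0.51=0.07140, 0.27·0.64=0.1728. Summing gives P(heads) = 0.46480.
P(Coin 4 | heads) = 0.07140 / 0.46480 = 0.154.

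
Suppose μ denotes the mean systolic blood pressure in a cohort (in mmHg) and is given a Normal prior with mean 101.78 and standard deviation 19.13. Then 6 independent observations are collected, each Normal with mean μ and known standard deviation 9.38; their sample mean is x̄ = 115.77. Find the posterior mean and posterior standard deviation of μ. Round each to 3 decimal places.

With known σ, the Normal prior is conjugate. Weight on the data is w = (n/σ²)/(n/σ² + 1/τ₀²) = 0.0681939/(0.0681939+0.00273256) = 0.96147.
Posterior mean = w·x̄ + (1−w)·μ₀ = 0.96147·115.77 + 0.038527·101.78 = 115.231. Posterior variance = 1/(0.0681939+0.00273256) = 14.0991, so SD = 3.755.

Posterior mean ≈ 115.231; posterior SD ≈ 3.755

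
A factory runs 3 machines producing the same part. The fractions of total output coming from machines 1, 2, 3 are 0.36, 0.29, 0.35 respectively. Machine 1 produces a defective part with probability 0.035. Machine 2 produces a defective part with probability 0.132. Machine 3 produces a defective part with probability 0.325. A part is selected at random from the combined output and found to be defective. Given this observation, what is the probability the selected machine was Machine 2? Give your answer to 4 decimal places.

P(defective|M1) = 0.035; P(defective|M2) = 0.132; P(defective|M3) = 0.325.
Prior × likelihood for each source: 0.36·0.035=0.01260, 0.29·0.132=0.03828, 0.35·0.325=0.1137. Summing gives P(defective) = 0.16463.
P(Machine 2 | defective) = 0.03828 / 0.16463 = 0.2325.

Posterior probability ≈ 0.2325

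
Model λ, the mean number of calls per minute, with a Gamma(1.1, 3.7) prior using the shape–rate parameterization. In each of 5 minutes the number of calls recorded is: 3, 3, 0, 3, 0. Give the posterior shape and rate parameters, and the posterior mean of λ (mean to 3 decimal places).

Posterior: Gamma(shape=10.1, rate=8.7); mean ≈ 1.161

The Poisson likelihood adds the total count to the shape and the number of exposure periods to the rate. Here ∑xᵢ = 9 and n = 5, so shape 1.1→10.1 and rate 3.7→8.7.
Posterior mean = shape/rate = 10.1/8.7 = 1.161.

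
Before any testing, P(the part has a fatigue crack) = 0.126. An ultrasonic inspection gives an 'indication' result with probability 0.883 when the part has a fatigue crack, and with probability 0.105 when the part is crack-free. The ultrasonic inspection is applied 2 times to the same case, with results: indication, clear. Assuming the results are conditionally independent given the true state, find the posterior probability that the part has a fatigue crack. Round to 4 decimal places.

Posterior P(H) ≈ 0.1368

Let H be the event that the part has a fatigue crack; start with P(H) = 0.126. P('indication'|H) = 0.883, P('indication'|¬H) = 0.105.
Update on result 1 ('indication'): P(H) ← 0.883·0.1260 / (0.883·0.1260 + 0.105·0.8740) = 0.11126/0.20303 = 0.5480.
Update on result 2 ('clear'): P(H) ← 0.117·0.5480 / (0.117·0.5480 + 0.895·0.4520) = 0.064115/0.46866 = 0.1368.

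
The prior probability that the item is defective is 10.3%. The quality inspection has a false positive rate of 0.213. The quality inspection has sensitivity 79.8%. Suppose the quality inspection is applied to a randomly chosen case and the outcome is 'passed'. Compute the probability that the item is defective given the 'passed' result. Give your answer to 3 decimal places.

P(H | E) ≈ 0.029

Write H for 'the item is defective'. Prior odds H:¬H = 0.103/0.897 = 0.11483. For the 'passed' outcome, the likelihood ratio is 0.202/0.787 = 0.25667.
Posterior odds = 0.11483 × 0.25667 = 0.029473, so P(H|E) = 0.029473/(1+0.029473) = 0.029.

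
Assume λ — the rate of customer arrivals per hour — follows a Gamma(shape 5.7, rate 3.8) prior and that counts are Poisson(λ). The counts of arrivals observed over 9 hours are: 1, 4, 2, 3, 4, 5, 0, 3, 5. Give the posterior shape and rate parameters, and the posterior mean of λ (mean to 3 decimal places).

Total count ∑xᵢ = 27 over n = 9 hours.
Gamma is conjugate to the Poisson likelihood: posterior is Gamma(shape = 5.7+27 = 32.7, rate = 3.8+9 = 12.8).
Posterior mean = shape/rate = 32.7/12.8 = 2.555.

Posterior: Gamma(shape=32.7, rate=12.8); mean ≈ 2.555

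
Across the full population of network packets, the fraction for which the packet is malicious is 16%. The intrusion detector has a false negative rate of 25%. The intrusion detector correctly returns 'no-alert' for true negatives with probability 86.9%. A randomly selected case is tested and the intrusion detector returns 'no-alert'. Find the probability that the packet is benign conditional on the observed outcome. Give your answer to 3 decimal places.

P(¬H | E) ≈ 0.948

Write H for 'the packet is malicious'. Prior odds H:¬H = 0.16/0.84 = 0.19048. For the 'no-alert' outcome, the likelihood ratio is 0.25/0.869 = 0.28769.
Posterior odds = 0.19048 × 0.28769 = 0.054798, so P(H|E) = 0.054798/(1+0.054798) = 0.052. Then P(¬H|E) = 1 − 0.052 = 0.948.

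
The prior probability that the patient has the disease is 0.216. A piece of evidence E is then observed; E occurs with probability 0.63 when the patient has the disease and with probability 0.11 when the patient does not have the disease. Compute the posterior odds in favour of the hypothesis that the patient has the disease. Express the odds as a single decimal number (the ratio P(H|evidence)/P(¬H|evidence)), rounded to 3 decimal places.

Prior odds = 0.216/(1−0.216) = 0.27551. In log-odds, ln(0.27551) = -1.2891.
Add log likelihood ratio: ln(5.7273) = 1.7452.
Posterior log-odds = 0.45611, so posterior odds = exp(0.45611) = 1.5779.

Posterior odds ≈ 1.578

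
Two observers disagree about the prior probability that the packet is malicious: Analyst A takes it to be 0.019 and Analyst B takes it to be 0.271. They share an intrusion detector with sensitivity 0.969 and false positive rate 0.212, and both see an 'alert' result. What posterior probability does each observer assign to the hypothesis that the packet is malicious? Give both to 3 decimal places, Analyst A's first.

Analyst A: 0.081; Analyst B: 0.630

The likelihood ratio for an 'alert' result is 0.969/0.212 = 4.5708.
Analyst A: prior odds 0.019/0.981 = 0.019368; posterior odds 0.088526; posterior probability 0.081.
Analyst B: prior odds 0.271/0.729 = 0.37174; posterior odds 1.6991; posterior probability 0.630.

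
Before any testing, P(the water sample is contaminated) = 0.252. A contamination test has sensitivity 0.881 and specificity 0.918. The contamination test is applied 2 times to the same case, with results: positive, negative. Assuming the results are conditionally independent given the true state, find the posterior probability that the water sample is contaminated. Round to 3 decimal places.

Let H be the event that the water sample is contaminated; start with P(H) = 0.252. P('positive'|H) = 0.881, P('positive'|¬H) = 0.082.
Update on result 1 ('positive'): P(H) ← 0.881·0.2520 / (0.881·0.2520 + 0.082·0.7480) = 0.22201/0.28335 = 0.7835.
Update on result 2 ('negative'): P(H) ← 0.119·0.7835 / (0.119·0.7835 + 0.918·0.2165) = 0.093240/0.29196 = 0.3194.

Posterior P(H) ≈ 0.319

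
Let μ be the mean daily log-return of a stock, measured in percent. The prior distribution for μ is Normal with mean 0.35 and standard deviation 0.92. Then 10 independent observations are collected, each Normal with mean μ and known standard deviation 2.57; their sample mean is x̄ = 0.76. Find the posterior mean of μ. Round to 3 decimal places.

Posterior mean ≈ 0.580

Prior precision 1/τ₀² = 1/0.92² = 1.18147; data precision n/σ² = 10/2.57² = 1.51403.
Posterior precision = 1.18147 + 1.51403 = 2.69550.
Posterior mean = (1.18147·0.35 + 1.51403·0.76) / 2.69550 = 0.580.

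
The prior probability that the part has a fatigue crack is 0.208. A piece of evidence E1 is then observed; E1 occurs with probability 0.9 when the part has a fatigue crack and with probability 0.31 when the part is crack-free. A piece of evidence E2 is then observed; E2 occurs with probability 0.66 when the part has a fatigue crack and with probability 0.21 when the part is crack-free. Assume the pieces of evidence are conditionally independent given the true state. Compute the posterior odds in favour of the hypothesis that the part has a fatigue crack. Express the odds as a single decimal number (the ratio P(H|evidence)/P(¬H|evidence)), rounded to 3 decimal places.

Prior odds = 0.208/(1−0.208) = 0.26263.
Likelihood ratio for E1 = 0.9/0.31 = 2.9032.
Likelihood ratio for E2 = 0.66/0.21 = 3.1429.
Posterior odds = prior odds × LR₁ × LR₂ = 2.3963.

Posterior odds ≈ 2.396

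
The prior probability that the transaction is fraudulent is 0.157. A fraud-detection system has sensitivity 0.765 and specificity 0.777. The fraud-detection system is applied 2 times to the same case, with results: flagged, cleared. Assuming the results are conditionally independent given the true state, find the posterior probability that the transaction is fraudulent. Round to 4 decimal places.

With H the event that the transaction is fraudulent, the joint likelihood of the observed sequence is P(data|H) = 0.765·0.235 = 0.17977 and P(data|¬H) = 0.223·0.777 = 0.17327.
Bayes: P(H|data) = 0.157·0.17977 / (0.157·0.17977 + 0.843·0.17327) = 0.028225/0.17429 = 0.1619.

Posterior P(H) ≈ 0.1619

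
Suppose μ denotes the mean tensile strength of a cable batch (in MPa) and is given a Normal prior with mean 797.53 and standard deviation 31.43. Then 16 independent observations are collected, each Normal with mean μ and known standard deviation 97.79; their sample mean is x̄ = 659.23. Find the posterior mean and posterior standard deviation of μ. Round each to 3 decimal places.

Prior precision 1/τ₀² = 1/31.43² = 0.00101230; data precision n/σ² = 16/97.79² = 0.00167314.
Posterior precision = 0.00101230 + 0.00167314 = 0.00268544, giving posterior SD = 1/√0.00268544 = 19.297.
Posterior mean = (0.00101230·797.53 + 0.00167314·659.23) / 0.00268544 = 711.364.

Posterior mean ≈ 711.364; posterior SD ≈ 19.297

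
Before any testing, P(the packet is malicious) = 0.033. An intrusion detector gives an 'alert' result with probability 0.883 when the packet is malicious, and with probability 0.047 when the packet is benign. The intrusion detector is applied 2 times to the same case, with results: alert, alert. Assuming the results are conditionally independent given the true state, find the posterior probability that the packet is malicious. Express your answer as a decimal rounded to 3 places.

Let H be the event that the packet is malicious; start with P(H) = 0.033. P('alert'|H) = 0.883, P('alert'|¬H) = 0.047.
Update on result 1 ('alert'): P(H) ← 0.883·0.0330 / (0.883·0.0330 + 0.047·0.9670) = 0.029139/0.074588 = 0.3907.
Update on result 2 ('alert'): P(H) ← 0.883·0.3907 / (0.883·0.3907 + 0.047·0.6093) = 0.34496/0.37360 = 0.9233.

Posterior P(H) ≈ 0.923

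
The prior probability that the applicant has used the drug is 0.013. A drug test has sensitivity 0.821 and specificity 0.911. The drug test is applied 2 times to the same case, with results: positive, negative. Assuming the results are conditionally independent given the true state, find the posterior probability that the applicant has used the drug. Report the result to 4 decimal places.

Let H be the event that the applicant has used the drug; start with P(H) = 0.013. P('positive'|H) = 0.821, P('positive'|¬H) = 0.089.
Update on result 1 ('positive'): P(H) ← 0.821·0.0130 / (0.821·0.0130 + 0.089·0.9870) = 0.010673/0.098516 = 0.1083.
Update on result 2 ('negative'): P(H) ← 0.179·0.1083 / (0.179·0.1083 + 0.911·0.8917) = 0.019392/0.83170 = 0.0233.

Posterior P(H) ≈ 0.0233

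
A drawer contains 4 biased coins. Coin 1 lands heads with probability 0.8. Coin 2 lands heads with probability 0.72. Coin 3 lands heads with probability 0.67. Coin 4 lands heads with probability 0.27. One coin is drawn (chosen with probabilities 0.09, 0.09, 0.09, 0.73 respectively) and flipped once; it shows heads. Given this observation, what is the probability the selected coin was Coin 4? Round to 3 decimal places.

Posterior probability ≈ 0.500

P(heads|C1) = 0.8; P(heads|C2) = 0.72; P(heads|C3) = 0.67; P(heads|C4) = 0.27.
Prior × likelihood for each source: 0.09·0.8=0.07200, 0.09·0.72=0.06480, 0.09·0.67=0.06030, 0.73·0.27=0.1971. Summing gives P(heads) = 0.39420.
P(Coin 4 | heads) = 0.1971 / 0.39420 = 0.500.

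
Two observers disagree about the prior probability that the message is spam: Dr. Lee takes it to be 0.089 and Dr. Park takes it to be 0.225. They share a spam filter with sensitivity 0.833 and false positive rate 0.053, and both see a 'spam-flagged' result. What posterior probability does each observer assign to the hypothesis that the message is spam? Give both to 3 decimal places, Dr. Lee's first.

Dr. Lee: 0.606; Dr. Park: 0.820

P('+'|H) = 0.833, P('+'|¬H) = 0.053.
Dr. Lee: numerator 0.833·0.089 = 0.074137; evidence = 0.074137+0.053·0.911 = 0.12242; posterior = 0.606.
Dr. Park: numerator 0.833·0.225 = 0.18743; evidence = 0.18743+0.053·0.775 = 0.22850; posterior = 0.820.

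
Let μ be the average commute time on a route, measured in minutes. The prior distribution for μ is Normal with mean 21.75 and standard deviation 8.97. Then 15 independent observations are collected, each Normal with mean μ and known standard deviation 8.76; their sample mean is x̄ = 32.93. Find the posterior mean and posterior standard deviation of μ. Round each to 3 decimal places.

With known σ, the Normal prior is conjugate. Weight on the data is w = (n/σ²)/(n/σ² + 1/τ₀²) = 0.195471/(0.195471+0.0124284) = 0.94022.
Posterior mean = w·x̄ + (1−w)·μ₀ = 0.94022·32.93 + 0.059781·21.75 = 32.262. Posterior variance = 1/(0.195471+0.0124284) = 4.81001, so SD = 2.193.

Posterior mean ≈ 32.262; posterior SD ≈ 2.193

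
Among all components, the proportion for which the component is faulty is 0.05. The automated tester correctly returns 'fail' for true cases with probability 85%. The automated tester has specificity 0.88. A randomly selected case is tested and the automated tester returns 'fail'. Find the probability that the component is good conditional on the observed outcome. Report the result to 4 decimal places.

P(¬H | E) ≈ 0.7284

Let H be the event that the component is faulty. P(H) = 0.05, so P(¬H) = 0.95. With E the 'fail' result, P(E|H) = 0.85 and P(E|¬H) = 0.12.
P(E) = 0.85·0.05 + 0.12·0.95 = 0.042500 + 0.11400 = 0.15650.
By Bayes' theorem, P(H|E) = 0.042500 / 0.15650 = 0.2716. Hence P(¬H|E) = 1 − 0.2716 = 0.7284.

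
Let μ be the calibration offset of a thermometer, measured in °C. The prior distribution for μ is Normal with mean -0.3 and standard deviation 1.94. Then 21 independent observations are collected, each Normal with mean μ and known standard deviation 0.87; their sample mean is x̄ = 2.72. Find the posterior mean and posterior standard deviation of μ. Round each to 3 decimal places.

With known σ, the Normal prior is conjugate. Weight on the data is w = (n/σ²)/(n/σ² + 1/τ₀²) = 27.7447/(27.7447+0.265703) = 0.99051.
Posterior mean = w·x̄ + (1−w)·μ₀ = 0.99051·2.72 + 0.0094859·-0.3 = 2.691. Posterior variance = 1/(27.7447+0.265703) = 0.0357010, so SD = 0.189.

Posterior mean ≈ 2.691; posterior SD ≈ 0.189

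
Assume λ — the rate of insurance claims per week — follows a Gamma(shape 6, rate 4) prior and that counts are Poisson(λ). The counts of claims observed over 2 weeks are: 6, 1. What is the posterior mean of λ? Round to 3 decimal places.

Posterior mean ≈ 2.167

The Poisson likelihood adds the total count to the shape and the number of exposure periods to the rate. Here ∑xᵢ = 7 and n = 2, so shape 6→13 and rate 4→6.
Posterior mean = shape/rate = 13/6 = 2.167.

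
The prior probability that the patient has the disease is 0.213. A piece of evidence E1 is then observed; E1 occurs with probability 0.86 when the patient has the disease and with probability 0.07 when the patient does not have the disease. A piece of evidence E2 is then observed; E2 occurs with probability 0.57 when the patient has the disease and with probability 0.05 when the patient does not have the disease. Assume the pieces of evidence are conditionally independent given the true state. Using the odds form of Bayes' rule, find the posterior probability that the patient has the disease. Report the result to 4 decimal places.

Prior odds = 0.213/(1−0.213) = 0.27065.
Likelihood ratio for E1 = 0.86/0.07 = 12.286.
Likelihood ratio for E2 = 0.57/0.05 = 11.400.
Posterior odds = prior odds × LR₁ × LR₂ = 37.906.
Posterior probability = odds/(1+odds) = 37.906/38.906 = 0.9743.

Posterior probability ≈ 0.9743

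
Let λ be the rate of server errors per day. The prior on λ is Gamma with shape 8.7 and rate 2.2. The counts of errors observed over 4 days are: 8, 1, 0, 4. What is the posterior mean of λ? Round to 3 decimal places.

Posterior mean ≈ 3.500

Total count ∑xᵢ = 13 over n = 4 days.
Gamma is conjugate to the Poisson likelihood: posterior is Gamma(shape = 8.7+13 = 21.7, rate = 2.2+4 = 6.2).
E[λ | data] = 21.7/6.2 = 3.500.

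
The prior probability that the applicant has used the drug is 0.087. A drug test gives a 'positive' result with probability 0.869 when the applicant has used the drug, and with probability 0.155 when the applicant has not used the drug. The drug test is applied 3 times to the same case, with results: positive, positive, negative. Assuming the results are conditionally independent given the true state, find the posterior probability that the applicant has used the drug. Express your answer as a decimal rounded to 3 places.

Posterior P(H) ≈ 0.317

Let H be the event that the applicant has used the drug; start with P(H) = 0.087. P('positive'|H) = 0.869, P('positive'|¬H) = 0.155.
Update on result 1 ('positive'): P(H) ← 0.869·0.0870 / (0.869·0.0870 + 0.155·0.9130) = 0.075603/0.21712 = 0.3482.
Update on result 2 ('positive'): P(H) ← 0.869·0.3482 / (0.869·0.3482 + 0.155·0.6518) = 0.30260/0.40362 = 0.7497.
Update on result 3 ('negative'): P(H) ← 0.131·0.7497 / (0.131·0.7497 + 0.845·0.2503) = 0.098211/0.30971 = 0.3171.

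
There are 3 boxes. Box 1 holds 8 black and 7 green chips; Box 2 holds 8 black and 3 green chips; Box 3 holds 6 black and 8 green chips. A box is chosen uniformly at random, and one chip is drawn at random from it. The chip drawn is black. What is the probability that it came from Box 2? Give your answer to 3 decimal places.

Tabulate prior·likelihood by source: [1] prior 0.333333, lik 0.5333, product 0.1778; [2] prior 0.333333, lik 0.7273, product 0.2424; [3] prior 0.333333, lik 0.4286, product 0.1429.
Normalizing constant = 0.56306; the posterior for Box 2 is its product over the sum, 0.2424/0.56306 = 0.431.

Posterior probability ≈ 0.431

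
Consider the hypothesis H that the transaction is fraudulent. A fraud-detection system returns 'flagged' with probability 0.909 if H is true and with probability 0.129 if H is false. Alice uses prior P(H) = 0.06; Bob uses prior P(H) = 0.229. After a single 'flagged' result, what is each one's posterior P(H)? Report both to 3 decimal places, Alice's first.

The likelihood ratio for a 'flagged' result is 0.909/0.129 = 7.0465.
Alice: prior odds 0.06/0.94 = 0.063830; posterior odds 0.44978; posterior probability 0.310.
Bob: prior odds 0.229/0.771 = 0.29702; posterior odds 2.0929; posterior probability 0.677.

Alice: 0.310; Bob: 0.677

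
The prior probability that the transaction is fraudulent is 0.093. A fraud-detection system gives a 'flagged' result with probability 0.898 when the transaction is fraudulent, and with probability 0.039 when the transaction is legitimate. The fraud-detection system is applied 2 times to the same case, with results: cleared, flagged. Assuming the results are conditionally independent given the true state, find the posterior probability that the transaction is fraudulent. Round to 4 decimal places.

With H the event that the transaction is fraudulent, the joint likelihood of the observed sequence is P(data|H) = 0.102·0.898 = 0.091596 and P(data|¬H) = 0.961·0.039 = 0.037479.
Bayes: P(H|data) = 0.093·0.091596 / (0.093·0.091596 + 0.907·0.037479) = 0.0085184/0.042512 = 0.2004.

Posterior P(H) ≈ 0.2004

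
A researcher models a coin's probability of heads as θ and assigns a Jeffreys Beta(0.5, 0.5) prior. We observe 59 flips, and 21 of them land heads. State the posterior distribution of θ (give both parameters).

The binomial likelihood is conjugate to the Beta prior: with 21 successes and 38 failures, the posterior is Beta(0.5+21, 0.5+38) = Beta(21.5, 38.5).

Posterior: Beta(21.5, 38.5)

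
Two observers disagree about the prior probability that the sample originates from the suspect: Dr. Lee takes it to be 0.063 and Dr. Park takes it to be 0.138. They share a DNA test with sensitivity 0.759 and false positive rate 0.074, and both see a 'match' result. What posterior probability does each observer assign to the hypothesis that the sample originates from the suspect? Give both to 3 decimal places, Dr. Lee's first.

Dr. Lee: 0.408; Dr. Park: 0.622

The likelihood ratio for a 'match' result is 0.759/0.074 = 10.257.
Dr. Lee: prior odds 0.063/0.937 = 0.067236; posterior odds 0.68962; posterior probability 0.408.
Dr. Park: prior odds 0.138/0.862 = 0.16009; posterior odds 1.6420; posterior probability 0.622.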